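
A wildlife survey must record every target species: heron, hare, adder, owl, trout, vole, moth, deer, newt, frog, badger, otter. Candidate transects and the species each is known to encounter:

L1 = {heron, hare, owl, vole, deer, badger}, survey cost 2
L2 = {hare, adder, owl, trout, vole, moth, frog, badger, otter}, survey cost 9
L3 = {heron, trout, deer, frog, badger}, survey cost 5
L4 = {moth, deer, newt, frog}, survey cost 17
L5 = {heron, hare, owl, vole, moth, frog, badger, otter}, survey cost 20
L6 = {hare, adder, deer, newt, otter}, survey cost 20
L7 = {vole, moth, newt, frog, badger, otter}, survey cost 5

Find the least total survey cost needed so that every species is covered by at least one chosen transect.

16

L1, L2, L7 cover every species at survey cost 2 + 9 + 5 = 16.
Any cover uses at least 3 transects; among all covering selections none totals below 16.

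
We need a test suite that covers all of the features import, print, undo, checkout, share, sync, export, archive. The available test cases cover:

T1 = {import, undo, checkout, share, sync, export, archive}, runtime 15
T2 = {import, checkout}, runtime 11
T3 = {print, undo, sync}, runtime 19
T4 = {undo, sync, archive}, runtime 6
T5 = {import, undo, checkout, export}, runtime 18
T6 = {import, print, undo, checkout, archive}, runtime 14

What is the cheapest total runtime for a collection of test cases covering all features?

T1, T6 cover every feature at runtime 15 + 14 = 29.
Any cover uses at least 2 test cases; among all covering selections none totals below 29.
Greedy by coverage-per-runtime would pick T4, T1, T6 for 35 — worse than the optimum 29.

29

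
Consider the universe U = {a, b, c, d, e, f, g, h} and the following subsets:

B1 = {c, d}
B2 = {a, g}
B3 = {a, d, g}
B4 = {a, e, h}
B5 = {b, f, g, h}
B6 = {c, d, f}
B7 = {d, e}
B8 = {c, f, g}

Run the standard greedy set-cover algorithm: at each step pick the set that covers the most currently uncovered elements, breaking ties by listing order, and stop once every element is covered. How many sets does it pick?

Pick 1: B5 covers 4 new elements (b, f, g, h).
Pick 2: B1 covers 2 new elements (c, d).
Pick 3: B4 covers 2 new elements (a, e).
Greedy uses 3 sets.

3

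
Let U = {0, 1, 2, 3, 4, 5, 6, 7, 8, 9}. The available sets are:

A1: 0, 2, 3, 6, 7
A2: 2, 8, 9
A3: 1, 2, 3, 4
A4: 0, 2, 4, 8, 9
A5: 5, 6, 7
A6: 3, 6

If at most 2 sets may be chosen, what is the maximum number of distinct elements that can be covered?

8

Choosing A1, A4 covers {0, 2, 3, 4, 6, 7, 8, 9} — 8 elements.
No choice of 2 sets does better; here 1, 5 are left uncovered.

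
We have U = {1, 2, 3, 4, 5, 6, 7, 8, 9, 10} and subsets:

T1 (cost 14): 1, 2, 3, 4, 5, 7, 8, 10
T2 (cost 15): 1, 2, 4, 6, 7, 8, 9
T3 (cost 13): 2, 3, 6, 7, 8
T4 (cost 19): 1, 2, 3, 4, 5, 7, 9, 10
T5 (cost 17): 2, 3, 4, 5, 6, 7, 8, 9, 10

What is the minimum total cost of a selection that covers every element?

29

T1, T2 cover every element at cost 14 + 15 = 29.
Any cover uses at least 2 sets; among all covering selections none totals below 29.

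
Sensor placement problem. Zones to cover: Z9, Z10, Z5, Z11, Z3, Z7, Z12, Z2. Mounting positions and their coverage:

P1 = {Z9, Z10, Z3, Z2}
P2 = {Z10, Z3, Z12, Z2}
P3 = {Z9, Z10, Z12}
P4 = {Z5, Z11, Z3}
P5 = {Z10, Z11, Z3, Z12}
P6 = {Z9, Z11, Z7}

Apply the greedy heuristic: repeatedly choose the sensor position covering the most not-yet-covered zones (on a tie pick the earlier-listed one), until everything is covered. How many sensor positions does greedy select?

4

Pick 1: P1 covers 4 new zones (Z9, Z10, Z3, Z2).
Pick 2: P4 covers 2 new zones (Z5, Z11).
Pick 3: P2 covers 1 new zones (Z12).
Pick 4: P6 covers 1 new zones (Z7).
Greedy uses 4 sensor positions. (The true minimum is 3.)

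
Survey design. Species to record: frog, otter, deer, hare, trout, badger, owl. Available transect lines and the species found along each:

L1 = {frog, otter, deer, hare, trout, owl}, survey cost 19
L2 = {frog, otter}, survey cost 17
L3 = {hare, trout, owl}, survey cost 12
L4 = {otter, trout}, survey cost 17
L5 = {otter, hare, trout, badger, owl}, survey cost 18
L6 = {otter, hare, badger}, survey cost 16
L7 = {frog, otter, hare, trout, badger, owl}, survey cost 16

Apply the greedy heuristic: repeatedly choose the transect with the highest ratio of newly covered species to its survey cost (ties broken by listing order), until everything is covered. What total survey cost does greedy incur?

35

Pick 1: L7 adds 6 new (frog, otter, hare, trout, badger, owl) at survey cost 16 (ratio 6/16).
Pick 2: L1 adds 1 new (deer) at survey cost 19 (ratio 1/19).
Greedy total survey cost: 16 + 19 = 35.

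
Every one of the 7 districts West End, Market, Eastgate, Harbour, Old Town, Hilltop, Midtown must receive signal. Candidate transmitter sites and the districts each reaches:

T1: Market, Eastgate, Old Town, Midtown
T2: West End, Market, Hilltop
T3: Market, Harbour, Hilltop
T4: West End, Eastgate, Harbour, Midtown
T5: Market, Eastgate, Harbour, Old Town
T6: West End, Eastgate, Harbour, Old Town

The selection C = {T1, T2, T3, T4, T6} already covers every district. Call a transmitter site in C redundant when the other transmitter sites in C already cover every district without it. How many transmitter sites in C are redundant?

5

Drop T1: the rest still cover every district — redundant.
Drop T2: the rest still cover every district — redundant.
Drop T3: the rest still cover every district — redundant.
Drop T4: the rest still cover every district — redundant.
Drop T6: the rest still cover every district — redundant.
5 redundant: T1, T2, T3, T4, T6.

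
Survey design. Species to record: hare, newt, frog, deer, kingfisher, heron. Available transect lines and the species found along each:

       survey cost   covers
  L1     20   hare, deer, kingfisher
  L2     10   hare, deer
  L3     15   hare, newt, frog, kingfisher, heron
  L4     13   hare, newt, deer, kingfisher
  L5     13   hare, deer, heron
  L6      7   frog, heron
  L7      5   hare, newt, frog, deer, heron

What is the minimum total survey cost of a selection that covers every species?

L4, L7 cover every species at survey cost 13 + 5 = 18.
Any cover uses at least 2 transects; among all covering selections none totals below 18.

18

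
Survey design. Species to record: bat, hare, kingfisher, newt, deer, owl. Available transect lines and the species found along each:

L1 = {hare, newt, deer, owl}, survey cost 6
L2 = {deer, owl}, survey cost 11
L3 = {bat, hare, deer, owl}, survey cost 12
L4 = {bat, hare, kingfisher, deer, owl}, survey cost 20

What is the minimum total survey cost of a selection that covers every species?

26

L1, L4 cover every species at survey cost 6 + 20 = 26.
Any cover uses at least 2 transects; among all covering selections none totals below 26.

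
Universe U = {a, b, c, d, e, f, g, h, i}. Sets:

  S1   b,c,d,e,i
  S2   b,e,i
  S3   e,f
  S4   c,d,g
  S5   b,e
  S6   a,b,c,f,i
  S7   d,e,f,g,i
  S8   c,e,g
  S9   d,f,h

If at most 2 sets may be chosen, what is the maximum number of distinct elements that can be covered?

Choosing S6, S7 covers {a, b, c, d, e, f, g, i} — 8 elements.
No choice of 2 sets does better; here h is left uncovered.

8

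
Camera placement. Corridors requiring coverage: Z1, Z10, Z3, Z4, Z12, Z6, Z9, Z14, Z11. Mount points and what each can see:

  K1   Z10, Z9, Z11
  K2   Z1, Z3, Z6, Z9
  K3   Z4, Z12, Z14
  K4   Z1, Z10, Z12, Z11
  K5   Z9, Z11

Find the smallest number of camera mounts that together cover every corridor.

K1, K2, K3 together cover {Z1, Z10, Z3, Z4, Z12, Z6, Z9, Z14, Z11} — every corridor.
No 2 of the 5 camera mounts cover everything (all 10 pairs fall short), so 3 is minimum.

3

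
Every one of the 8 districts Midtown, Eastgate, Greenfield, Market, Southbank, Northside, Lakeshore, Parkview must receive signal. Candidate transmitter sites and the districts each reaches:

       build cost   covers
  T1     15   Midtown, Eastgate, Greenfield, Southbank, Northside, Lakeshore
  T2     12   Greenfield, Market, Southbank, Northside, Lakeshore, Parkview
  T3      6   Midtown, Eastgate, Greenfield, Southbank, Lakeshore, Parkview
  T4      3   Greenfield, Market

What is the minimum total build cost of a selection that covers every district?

T2, T3 cover every district at build cost 12 + 6 = 18.
Any cover uses at least 2 transmitter sites; among all covering selections none totals below 18.

18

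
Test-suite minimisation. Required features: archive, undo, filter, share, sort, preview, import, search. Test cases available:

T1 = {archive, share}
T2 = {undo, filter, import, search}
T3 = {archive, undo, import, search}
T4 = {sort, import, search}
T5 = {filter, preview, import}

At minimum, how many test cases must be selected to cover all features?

4

T1, T2, T4, T5 together cover {archive, undo, filter, share, sort, preview, import, search} — every feature.
No 3 of the 5 test cases cover everything (all 10 triples fall short), so 4 is minimum.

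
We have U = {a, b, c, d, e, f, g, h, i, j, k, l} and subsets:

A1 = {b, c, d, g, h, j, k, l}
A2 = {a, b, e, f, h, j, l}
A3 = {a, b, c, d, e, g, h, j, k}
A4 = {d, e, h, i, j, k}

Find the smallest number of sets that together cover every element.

3

A1, A2, A4 together cover {a, b, c, d, e, f, g, h, i, j, k, l} — every element.
No 2 of the 4 sets cover everything (all 6 pairs fall short), so 3 is minimum.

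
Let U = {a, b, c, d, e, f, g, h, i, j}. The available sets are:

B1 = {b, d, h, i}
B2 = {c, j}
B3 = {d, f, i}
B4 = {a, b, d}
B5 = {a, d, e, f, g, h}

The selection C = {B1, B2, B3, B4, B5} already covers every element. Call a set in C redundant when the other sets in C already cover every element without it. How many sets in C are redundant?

Drop B1: the rest still cover every element — redundant.
Drop B2: c, j uncovered — not redundant.
Drop B3: the rest still cover every element — redundant.
Drop B4: the rest still cover every element — redundant.
Drop B5: e, g uncovered — not redundant.
3 redundant: B1, B3, B4.

3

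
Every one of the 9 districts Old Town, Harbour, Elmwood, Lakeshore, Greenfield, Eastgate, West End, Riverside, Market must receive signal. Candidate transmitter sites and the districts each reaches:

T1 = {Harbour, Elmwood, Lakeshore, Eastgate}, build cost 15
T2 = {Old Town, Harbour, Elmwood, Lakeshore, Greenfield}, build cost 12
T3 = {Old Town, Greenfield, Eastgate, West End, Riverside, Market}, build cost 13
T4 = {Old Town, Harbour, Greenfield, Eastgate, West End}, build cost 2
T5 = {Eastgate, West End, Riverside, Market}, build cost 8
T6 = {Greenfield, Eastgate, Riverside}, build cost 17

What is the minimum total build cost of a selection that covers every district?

T2, T5 cover every district at build cost 12 + 8 = 20.
Any cover uses at least 2 transmitter sites; among all covering selections none totals below 20.

20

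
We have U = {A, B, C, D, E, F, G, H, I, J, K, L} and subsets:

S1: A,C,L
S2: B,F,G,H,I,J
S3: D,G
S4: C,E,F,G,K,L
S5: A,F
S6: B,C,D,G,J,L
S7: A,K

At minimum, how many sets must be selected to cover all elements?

S1, S2, S3, S4 together cover {A, B, C, D, E, F, G, H, I, J, K, L} — every element.
No 3 of the 7 sets cover everything (all 35 triples fall short), so 4 is minimum.

4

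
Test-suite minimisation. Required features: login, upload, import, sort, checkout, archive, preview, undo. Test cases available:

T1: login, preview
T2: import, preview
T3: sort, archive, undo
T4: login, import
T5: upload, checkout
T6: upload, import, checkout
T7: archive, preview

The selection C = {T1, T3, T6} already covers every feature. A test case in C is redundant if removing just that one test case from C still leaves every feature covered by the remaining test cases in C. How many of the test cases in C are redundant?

Drop T1: login, preview uncovered — not redundant.
Drop T3: sort, archive, undo uncovered — not redundant.
Drop T6: upload, import, checkout uncovered — not redundant.
None of the test cases in C is redundant.

0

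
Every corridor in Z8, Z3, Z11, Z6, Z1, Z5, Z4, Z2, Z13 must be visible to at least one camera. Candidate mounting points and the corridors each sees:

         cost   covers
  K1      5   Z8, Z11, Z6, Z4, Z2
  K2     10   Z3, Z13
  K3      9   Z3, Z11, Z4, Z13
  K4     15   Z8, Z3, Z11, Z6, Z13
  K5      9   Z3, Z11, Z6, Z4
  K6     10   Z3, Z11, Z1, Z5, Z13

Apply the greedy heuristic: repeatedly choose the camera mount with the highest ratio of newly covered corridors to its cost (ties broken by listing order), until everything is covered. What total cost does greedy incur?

15

Pick 1: K1 adds 5 new (Z8, Z11, Z6, Z4, Z2) at cost 5 (ratio 5/5).
Pick 2: K6 adds 4 new (Z3, Z1, Z5, Z13) at cost 10 (ratio 4/10).
Greedy total cost: 5 + 10 = 15.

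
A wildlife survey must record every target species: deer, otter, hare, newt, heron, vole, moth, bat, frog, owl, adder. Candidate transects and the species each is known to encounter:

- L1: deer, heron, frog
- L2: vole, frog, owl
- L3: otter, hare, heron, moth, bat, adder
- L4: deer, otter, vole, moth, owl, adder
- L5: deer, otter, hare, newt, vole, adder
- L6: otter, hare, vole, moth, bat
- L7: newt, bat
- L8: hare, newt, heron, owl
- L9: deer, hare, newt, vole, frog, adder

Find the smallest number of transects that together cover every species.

3

L2, L3, L5 together cover {deer, otter, hare, newt, heron, vole, moth, bat, frog, owl, adder} — every species.
No 2 of the 9 transects cover everything (all 36 pairs fall short), so 3 is minimum.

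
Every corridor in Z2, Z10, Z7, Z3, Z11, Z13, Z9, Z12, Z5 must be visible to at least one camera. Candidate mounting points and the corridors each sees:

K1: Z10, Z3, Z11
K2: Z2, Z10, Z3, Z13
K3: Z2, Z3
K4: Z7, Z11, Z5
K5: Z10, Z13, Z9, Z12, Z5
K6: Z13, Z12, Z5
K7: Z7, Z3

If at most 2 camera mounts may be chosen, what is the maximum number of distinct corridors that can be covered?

7

Choosing K1, K5 covers {Z10, Z3, Z11, Z13, Z9, Z12, Z5} — 7 corridors.
No choice of 2 camera mounts does better; here Z2, Z7 are left uncovered.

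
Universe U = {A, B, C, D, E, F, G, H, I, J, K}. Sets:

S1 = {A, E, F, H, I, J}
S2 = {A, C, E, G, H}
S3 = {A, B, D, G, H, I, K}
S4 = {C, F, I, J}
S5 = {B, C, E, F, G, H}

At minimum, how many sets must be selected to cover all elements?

3

S1, S2, S3 together cover {A, B, C, D, E, F, G, H, I, J, K} — every element.
No 2 of the 5 sets cover everything (all 10 pairs fall short), so 3 is minimum.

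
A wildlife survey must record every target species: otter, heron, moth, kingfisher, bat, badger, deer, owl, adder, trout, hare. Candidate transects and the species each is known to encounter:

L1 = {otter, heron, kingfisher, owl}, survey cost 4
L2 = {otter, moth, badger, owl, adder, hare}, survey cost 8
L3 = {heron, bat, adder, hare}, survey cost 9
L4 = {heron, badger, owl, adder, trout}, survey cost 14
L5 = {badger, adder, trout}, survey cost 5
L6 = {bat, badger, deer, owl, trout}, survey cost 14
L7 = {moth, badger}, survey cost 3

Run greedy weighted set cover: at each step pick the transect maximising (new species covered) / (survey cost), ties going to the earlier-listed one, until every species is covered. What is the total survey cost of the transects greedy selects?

35

Pick 1: L1 adds 4 new (otter, heron, kingfisher, owl) at survey cost 4 (ratio 4/4).
Pick 2: L7 adds 2 new (moth, badger) at survey cost 3 (ratio 2/3).
Pick 3: L5 adds 2 new (adder, trout) at survey cost 5 (ratio 2/5).
Pick 4: L3 adds 2 new (bat, hare) at survey cost 9 (ratio 2/9).
Pick 5: L6 adds 1 new (deer) at survey cost 14 (ratio 1/14).
Greedy total survey cost: 4 + 3 + 5 + 9 + 14 = 35. (The true optimum is 26, so greedy overshoots here.)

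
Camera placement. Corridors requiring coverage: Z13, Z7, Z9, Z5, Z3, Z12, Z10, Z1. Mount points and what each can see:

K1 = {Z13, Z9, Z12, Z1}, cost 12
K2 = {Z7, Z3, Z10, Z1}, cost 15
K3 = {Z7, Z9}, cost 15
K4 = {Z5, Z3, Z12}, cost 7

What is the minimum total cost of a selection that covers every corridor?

K1, K2, K4 cover every corridor at cost 12 + 15 + 7 = 34.
Any cover uses at least 3 camera mounts; among all covering selections none totals below 34.

34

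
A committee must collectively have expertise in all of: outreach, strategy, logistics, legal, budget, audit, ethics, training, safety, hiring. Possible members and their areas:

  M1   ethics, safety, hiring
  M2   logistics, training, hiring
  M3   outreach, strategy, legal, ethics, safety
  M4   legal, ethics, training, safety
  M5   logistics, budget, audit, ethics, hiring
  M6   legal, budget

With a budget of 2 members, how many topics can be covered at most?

9

Choosing M3, M5 covers {outreach, strategy, logistics, legal, budget, audit, ethics, safety, hiring} — 9 topics.
No choice of 2 members does better; here training is left uncovered.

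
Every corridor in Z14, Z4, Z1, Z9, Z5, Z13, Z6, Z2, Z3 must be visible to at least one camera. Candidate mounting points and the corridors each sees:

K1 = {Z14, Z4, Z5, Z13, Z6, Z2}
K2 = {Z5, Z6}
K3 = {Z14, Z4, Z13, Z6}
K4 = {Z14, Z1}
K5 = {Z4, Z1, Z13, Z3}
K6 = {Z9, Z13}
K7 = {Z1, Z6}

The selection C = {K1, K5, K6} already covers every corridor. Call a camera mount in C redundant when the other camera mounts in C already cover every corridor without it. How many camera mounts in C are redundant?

0

Drop K1: Z14, Z5, Z6, Z2 uncovered — not redundant.
Drop K5: Z1, Z3 uncovered — not redundant.
Drop K6: Z9 uncovered — not redundant.
None of the camera mounts in C is redundant.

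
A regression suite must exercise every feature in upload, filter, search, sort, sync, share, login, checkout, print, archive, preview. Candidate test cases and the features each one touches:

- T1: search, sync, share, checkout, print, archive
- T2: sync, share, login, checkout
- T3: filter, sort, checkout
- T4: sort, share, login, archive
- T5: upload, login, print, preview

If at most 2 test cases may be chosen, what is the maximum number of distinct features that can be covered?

9

Choosing T1, T5 covers {upload, search, sync, share, login, checkout, print, archive, preview} — 9 features.
No choice of 2 test cases does better; here filter, sort are left uncovered.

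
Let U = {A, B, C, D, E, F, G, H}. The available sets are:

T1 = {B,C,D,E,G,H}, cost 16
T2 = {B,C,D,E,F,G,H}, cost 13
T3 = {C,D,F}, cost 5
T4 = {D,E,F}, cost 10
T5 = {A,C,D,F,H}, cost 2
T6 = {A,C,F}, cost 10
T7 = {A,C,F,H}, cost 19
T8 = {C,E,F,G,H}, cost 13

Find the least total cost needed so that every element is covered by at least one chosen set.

15

T2, T5 cover every element at cost 13 + 2 = 15.
Any cover uses at least 2 sets; among all covering selections none totals below 15.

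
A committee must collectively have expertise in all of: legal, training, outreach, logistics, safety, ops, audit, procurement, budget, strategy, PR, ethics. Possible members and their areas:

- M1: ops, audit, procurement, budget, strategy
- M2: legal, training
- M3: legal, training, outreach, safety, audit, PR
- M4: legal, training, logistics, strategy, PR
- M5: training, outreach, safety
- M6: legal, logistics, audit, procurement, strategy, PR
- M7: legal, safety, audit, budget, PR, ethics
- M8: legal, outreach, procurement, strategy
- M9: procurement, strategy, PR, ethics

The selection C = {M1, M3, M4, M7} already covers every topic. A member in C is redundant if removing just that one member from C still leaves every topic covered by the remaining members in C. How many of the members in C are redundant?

0

Drop M1: ops, procurement uncovered — not redundant.
Drop M3: outreach uncovered — not redundant.
Drop M4: logistics uncovered — not redundant.
Drop M7: ethics uncovered — not redundant.
None of the members in C is redundant.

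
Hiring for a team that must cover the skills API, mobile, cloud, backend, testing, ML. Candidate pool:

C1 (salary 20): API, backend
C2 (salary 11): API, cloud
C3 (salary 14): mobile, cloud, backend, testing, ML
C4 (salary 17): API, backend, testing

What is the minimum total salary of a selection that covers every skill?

25

C2, C3 cover every skill at salary 11 + 14 = 25.
Any cover uses at least 2 candidates; among all covering selections none totals below 25.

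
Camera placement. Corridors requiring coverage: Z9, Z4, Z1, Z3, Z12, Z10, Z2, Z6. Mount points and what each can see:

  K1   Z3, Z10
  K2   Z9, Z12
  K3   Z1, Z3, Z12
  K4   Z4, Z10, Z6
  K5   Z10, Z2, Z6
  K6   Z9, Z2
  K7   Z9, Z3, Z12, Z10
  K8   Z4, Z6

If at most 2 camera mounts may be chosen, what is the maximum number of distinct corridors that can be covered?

6

Choosing K3, K4 covers {Z4, Z1, Z3, Z12, Z10, Z6} — 6 corridors.
No choice of 2 camera mounts does better; here Z9, Z2 are left uncovered.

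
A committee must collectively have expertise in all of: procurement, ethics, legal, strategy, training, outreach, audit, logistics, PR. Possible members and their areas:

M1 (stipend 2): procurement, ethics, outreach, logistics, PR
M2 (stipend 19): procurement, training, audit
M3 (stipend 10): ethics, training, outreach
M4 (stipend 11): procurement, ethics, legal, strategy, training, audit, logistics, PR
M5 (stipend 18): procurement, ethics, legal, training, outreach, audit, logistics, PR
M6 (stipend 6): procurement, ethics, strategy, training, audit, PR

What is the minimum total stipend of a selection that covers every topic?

13

M1, M4 cover every topic at stipend 2 + 11 = 13.
Any cover uses at least 2 members; among all covering selections none totals below 13.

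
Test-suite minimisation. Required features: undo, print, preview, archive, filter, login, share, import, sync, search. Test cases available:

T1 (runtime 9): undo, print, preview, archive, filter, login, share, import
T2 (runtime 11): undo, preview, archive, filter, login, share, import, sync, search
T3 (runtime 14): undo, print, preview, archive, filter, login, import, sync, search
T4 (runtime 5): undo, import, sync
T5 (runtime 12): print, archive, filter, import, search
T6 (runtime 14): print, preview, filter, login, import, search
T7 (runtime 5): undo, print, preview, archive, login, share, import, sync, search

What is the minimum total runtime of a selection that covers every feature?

14

T1, T7 cover every feature at runtime 9 + 5 = 14.
Any cover uses at least 2 test cases; among all covering selections none totals below 14.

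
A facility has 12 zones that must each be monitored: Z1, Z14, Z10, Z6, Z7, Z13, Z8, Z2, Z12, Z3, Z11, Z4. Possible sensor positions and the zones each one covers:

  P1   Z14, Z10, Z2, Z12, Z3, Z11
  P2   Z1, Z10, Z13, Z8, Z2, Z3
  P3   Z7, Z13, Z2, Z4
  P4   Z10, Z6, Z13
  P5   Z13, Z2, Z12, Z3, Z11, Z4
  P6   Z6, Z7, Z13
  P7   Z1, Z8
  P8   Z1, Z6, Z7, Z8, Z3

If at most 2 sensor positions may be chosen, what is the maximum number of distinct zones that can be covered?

10

Choosing P1, P8 covers {Z1, Z14, Z10, Z6, Z7, Z8, Z2, Z12, Z3, Z11} — 10 zones.
No choice of 2 sensor positions does better; here Z13, Z4 are left uncovered.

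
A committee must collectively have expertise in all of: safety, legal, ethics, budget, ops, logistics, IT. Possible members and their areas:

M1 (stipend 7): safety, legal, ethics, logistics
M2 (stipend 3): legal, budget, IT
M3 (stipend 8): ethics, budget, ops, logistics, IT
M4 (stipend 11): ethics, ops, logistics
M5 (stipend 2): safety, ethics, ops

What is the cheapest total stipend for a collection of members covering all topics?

M1, M2, M5 cover every topic at stipend 7 + 3 + 2 = 12.
Any cover uses at least 2 members; among all covering selections none totals below 12.

12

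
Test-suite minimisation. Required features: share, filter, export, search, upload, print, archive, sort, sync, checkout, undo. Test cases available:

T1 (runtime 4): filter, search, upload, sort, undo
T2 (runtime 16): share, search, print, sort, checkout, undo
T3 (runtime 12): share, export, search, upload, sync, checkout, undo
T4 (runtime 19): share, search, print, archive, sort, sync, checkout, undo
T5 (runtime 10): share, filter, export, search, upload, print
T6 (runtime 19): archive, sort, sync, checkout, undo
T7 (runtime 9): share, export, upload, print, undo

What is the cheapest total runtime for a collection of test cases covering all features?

T4, T5 cover every feature at runtime 19 + 10 = 29.
Any cover uses at least 2 test cases; among all covering selections none totals below 29.

29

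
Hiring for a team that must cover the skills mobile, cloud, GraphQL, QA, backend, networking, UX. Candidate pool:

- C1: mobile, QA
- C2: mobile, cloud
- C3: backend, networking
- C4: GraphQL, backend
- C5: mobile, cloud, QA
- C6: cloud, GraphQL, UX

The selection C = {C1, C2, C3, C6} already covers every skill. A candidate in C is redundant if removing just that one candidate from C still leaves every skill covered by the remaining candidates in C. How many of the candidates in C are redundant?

Drop C1: QA uncovered — not redundant.
Drop C2: the rest still cover every skill — redundant.
Drop C3: backend, networking uncovered — not redundant.
Drop C6: GraphQL, UX uncovered — not redundant.
1 redundant: C2.

1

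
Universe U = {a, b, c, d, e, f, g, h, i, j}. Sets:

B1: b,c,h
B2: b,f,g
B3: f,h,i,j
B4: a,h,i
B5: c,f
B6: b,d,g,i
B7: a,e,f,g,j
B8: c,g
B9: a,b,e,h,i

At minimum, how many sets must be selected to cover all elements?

B1, B6, B7 together cover {a, b, c, d, e, f, g, h, i, j} — every element.
No 2 of the 9 sets cover everything (all 36 pairs fall short), so 3 is minimum.

3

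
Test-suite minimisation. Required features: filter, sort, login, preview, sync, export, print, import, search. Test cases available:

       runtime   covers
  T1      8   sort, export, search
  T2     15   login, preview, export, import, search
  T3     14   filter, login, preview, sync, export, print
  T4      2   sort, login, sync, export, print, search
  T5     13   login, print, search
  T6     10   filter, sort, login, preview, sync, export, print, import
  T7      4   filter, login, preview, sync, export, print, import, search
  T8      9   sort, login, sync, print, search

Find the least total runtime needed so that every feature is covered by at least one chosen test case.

T4, T7 cover every feature at runtime 2 + 4 = 6.
Any cover uses at least 2 test cases; among all covering selections none totals below 6.

6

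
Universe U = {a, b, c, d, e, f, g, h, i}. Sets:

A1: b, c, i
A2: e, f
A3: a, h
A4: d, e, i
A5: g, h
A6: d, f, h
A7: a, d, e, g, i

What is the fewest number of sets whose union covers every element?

A1, A6, A7 together cover {a, b, c, d, e, f, g, h, i} — every element.
No 2 of the 7 sets cover everything (all 21 pairs fall short), so 3 is minimum.

3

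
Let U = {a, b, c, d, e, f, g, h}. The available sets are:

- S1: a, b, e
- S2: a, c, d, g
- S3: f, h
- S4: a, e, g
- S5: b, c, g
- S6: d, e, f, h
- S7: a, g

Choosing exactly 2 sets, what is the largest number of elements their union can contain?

Choosing S2, S6 covers {a, c, d, e, f, g, h} — 7 elements.
No choice of 2 sets does better; here b is left uncovered.

7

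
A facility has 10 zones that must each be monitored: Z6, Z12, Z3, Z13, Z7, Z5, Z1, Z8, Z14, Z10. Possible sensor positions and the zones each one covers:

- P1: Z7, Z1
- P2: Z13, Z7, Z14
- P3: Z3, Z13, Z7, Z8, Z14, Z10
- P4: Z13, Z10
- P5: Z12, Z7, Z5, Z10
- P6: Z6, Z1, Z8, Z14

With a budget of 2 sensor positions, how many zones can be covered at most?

Choosing P3, P5 covers {Z12, Z3, Z13, Z7, Z5, Z8, Z14, Z10} — 8 zones.
No choice of 2 sensor positions does better; here Z6, Z1 are left uncovered.

8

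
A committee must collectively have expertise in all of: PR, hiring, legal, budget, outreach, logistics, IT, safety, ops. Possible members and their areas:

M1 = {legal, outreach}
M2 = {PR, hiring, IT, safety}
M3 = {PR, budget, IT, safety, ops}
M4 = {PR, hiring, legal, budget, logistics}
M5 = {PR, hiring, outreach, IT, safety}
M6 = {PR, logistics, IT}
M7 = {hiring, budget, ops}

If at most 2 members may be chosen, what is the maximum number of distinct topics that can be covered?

Choosing M3, M4 covers {PR, hiring, legal, budget, logistics, IT, safety, ops} — 8 topics.
No choice of 2 members does better; here outreach is left uncovered.

8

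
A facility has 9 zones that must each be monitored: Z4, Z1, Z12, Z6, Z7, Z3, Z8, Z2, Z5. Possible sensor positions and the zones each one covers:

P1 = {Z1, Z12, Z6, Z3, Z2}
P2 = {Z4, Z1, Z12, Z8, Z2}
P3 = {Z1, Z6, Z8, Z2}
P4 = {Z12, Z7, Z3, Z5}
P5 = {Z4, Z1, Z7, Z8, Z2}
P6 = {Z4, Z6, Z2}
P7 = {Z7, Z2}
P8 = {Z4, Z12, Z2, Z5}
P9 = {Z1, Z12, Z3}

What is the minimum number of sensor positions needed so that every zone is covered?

P1, P2, P4 together cover {Z4, Z1, Z12, Z6, Z7, Z3, Z8, Z2, Z5} — every zone.
No 2 of the 9 sensor positions cover everything (all 36 pairs fall short), so 3 is minimum.

3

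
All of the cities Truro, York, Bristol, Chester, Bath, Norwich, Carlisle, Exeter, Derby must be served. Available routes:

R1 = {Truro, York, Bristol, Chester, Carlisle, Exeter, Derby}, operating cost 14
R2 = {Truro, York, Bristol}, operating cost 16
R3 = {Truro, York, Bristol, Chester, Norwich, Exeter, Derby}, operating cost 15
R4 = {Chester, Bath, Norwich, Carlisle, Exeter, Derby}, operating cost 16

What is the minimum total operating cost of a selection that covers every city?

30

R1, R4 cover every city at operating cost 14 + 16 = 30.
Any cover uses at least 2 routes; among all covering selections none totals below 30.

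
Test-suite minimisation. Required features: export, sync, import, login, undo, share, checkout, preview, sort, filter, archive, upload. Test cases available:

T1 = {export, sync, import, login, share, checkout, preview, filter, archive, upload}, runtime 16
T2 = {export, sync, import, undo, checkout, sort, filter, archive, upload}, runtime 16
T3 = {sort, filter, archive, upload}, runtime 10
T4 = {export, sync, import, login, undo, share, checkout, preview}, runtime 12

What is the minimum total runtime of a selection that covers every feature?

22

T3, T4 cover every feature at runtime 10 + 12 = 22.
Any cover uses at least 2 test cases; among all covering selections none totals below 22.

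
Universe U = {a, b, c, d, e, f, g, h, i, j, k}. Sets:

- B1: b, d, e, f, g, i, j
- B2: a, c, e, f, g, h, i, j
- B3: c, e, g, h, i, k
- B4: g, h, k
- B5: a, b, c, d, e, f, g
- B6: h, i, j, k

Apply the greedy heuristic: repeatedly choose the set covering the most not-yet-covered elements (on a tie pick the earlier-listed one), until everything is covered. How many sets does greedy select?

3

Pick 1: B2 covers 8 new elements (a, c, e, f, g, h, i, j).
Pick 2: B1 covers 2 new elements (b, d).
Pick 3: B3 covers 1 new elements (k).
Greedy uses 3 sets. (The true minimum is 2.)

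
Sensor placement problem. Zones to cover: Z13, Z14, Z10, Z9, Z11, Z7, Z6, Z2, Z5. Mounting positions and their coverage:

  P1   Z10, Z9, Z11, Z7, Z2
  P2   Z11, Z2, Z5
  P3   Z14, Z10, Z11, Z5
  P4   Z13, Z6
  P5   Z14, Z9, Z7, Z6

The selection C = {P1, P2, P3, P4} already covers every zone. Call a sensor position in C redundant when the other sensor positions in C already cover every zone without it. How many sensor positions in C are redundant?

1

Drop P1: Z9, Z7 uncovered — not redundant.
Drop P2: the rest still cover every zone — redundant.
Drop P3: Z14 uncovered — not redundant.
Drop P4: Z13, Z6 uncovered — not redundant.
1 redundant: P2.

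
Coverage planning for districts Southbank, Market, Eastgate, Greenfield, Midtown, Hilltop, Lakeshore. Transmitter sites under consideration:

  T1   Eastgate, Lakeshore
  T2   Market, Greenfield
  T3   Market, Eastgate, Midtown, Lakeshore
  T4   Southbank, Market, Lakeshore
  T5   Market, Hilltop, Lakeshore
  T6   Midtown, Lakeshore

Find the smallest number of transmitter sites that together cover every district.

T2, T3, T4, T5 together cover {Southbank, Market, Eastgate, Greenfield, Midtown, Hilltop, Lakeshore} — every district.
No 3 of the 6 transmitter sites cover everything (all 20 triples fall short), so 4 is minimum.

4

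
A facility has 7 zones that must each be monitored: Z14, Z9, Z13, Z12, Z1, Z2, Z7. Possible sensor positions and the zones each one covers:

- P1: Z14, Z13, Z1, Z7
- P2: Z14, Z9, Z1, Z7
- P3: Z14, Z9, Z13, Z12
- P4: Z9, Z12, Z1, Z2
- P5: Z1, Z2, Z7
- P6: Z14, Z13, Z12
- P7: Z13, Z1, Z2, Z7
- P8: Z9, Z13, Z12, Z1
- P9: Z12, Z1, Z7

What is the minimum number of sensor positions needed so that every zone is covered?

2

P1, P4 together cover {Z14, Z9, Z13, Z12, Z1, Z2, Z7} — every zone.
No single sensor position contains all 7 zones, so 2 is optimal.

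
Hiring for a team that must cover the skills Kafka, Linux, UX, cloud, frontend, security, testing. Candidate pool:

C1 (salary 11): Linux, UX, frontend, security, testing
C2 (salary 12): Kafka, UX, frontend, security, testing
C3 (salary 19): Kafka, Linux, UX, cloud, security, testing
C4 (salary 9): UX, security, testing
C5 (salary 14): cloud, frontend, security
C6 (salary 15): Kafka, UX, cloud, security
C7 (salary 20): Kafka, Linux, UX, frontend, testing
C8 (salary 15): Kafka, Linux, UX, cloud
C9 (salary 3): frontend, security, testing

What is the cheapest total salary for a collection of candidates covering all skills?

C8, C9 cover every skill at salary 15 + 3 = 18.
Any cover uses at least 2 candidates; among all covering selections none totals below 18.

18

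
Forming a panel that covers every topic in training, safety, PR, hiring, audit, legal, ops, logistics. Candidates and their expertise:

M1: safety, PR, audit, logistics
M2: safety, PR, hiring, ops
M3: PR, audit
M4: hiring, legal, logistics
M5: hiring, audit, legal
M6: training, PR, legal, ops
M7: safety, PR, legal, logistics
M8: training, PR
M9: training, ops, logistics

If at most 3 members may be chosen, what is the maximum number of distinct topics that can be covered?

8

Choosing M1, M2, M6 covers {training, safety, PR, hiring, audit, legal, ops, logistics} — 8 topics.
That is all 8 topics.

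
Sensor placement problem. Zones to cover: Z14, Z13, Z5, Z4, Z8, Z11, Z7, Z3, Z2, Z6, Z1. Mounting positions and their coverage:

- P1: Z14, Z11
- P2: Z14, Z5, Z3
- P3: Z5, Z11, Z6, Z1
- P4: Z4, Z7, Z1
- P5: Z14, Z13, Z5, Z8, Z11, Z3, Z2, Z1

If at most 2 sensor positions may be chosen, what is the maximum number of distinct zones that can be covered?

10

Choosing P4, P5 covers {Z14, Z13, Z5, Z4, Z8, Z11, Z7, Z3, Z2, Z1} — 10 zones.
No choice of 2 sensor positions does better; here Z6 is left uncovered.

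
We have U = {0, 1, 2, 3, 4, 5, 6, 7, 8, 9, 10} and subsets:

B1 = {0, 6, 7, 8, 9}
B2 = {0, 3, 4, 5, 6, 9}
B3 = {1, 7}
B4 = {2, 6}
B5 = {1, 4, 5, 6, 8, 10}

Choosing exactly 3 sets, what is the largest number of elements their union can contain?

10

Choosing B1, B2, B5 covers {0, 1, 3, 4, 5, 6, 7, 8, 9, 10} — 10 elements.
No choice of 3 sets does better; here 2 is left uncovered.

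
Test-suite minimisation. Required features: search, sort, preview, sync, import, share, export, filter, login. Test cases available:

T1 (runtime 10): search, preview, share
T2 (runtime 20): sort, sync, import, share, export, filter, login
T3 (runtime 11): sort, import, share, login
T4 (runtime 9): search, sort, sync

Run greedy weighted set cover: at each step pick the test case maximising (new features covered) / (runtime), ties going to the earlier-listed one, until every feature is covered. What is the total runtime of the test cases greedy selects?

Pick 1: T3 adds 4 new (sort, import, share, login) at runtime 11 (ratio 4/11).
Pick 2: T4 adds 2 new (search, sync) at runtime 9 (ratio 2/9).
Pick 3: T1 adds 1 new (preview) at runtime 10 (ratio 1/10).
Pick 4: T2 adds 2 new (export, filter) at runtime 20 (ratio 2/20).
Greedy total runtime: 11 + 9 + 10 + 20 = 50. (The true optimum is 30, so greedy overshoots here.)

50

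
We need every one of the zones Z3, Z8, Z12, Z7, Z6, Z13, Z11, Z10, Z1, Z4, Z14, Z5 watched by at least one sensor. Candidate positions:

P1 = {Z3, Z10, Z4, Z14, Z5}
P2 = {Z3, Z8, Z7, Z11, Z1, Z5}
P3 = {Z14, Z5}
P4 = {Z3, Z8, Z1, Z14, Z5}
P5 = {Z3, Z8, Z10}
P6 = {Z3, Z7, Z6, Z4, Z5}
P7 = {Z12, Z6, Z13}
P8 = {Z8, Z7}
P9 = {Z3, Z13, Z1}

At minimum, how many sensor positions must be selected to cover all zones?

3

P1, P2, P7 together cover {Z3, Z8, Z12, Z7, Z6, Z13, Z11, Z10, Z1, Z4, Z14, Z5} — every zone.
No 2 of the 9 sensor positions cover everything (all 36 pairs fall short), so 3 is minimum.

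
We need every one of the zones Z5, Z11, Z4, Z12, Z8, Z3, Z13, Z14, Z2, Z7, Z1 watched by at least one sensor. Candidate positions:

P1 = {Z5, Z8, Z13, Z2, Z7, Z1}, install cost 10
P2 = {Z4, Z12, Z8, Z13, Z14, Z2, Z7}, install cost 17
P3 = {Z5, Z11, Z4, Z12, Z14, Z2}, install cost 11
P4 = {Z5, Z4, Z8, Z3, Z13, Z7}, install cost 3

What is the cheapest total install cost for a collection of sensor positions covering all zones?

P1, P3, P4 cover every zone at install cost 10 + 11 + 3 = 24.
Any cover uses at least 3 sensor positions; among all covering selections none totals below 24.

24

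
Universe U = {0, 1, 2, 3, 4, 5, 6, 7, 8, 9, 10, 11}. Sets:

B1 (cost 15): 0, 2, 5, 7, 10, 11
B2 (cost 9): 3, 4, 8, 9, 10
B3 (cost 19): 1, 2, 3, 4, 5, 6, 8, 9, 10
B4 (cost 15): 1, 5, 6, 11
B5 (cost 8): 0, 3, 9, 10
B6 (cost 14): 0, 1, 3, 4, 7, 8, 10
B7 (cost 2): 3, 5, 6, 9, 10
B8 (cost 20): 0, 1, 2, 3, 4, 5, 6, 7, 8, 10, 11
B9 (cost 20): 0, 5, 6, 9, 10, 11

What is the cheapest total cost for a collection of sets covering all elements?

B7, B8 cover every element at cost 2 + 20 = 22.
Any cover uses at least 2 sets; among all covering selections none totals below 22.
Greedy by coverage-per-cost would pick B7, B6, B1 for 31 — worse than the optimum 22.

22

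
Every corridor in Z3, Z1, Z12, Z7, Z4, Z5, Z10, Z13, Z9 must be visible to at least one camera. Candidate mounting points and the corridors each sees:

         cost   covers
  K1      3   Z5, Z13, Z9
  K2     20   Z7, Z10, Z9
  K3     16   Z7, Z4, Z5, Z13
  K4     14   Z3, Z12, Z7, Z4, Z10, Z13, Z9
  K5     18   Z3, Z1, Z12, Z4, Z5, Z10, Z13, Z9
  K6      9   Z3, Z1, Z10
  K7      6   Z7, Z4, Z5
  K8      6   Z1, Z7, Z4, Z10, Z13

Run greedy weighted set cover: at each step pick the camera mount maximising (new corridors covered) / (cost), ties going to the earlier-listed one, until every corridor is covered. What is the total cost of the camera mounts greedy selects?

Pick 1: K1 adds 3 new (Z5, Z13, Z9) at cost 3 (ratio 3/3).
Pick 2: K8 adds 4 new (Z1, Z7, Z4, Z10) at cost 6 (ratio 4/6).
Pick 3: K4 adds 2 new (Z3, Z12) at cost 14 (ratio 2/14).
Greedy total cost: 3 + 6 + 14 = 23.

23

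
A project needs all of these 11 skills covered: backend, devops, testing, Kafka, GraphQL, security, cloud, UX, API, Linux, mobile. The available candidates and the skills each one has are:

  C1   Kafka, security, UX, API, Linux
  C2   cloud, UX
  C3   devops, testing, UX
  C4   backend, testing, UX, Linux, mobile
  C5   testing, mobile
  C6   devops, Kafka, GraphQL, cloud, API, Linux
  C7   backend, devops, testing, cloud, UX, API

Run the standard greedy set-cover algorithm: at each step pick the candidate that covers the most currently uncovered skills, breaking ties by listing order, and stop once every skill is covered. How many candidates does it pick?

Pick 1: C6 covers 6 new skills (devops, Kafka, GraphQL, cloud, API, Linux).
Pick 2: C4 covers 4 new skills (backend, testing, UX, mobile).
Pick 3: C1 covers 1 new skills (security).
Greedy uses 3 candidates.

3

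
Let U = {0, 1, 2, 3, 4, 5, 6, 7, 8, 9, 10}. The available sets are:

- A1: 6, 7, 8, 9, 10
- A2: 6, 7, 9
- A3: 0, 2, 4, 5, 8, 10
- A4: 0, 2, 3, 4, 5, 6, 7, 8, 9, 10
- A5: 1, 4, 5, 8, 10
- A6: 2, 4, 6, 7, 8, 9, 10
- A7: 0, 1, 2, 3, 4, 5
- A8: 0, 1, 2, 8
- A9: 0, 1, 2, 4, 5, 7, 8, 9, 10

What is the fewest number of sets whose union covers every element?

A1, A7 together cover {0, 1, 2, 3, 4, 5, 6, 7, 8, 9, 10} — every element.
No single set contains all 11 elements, so 2 is optimal.

2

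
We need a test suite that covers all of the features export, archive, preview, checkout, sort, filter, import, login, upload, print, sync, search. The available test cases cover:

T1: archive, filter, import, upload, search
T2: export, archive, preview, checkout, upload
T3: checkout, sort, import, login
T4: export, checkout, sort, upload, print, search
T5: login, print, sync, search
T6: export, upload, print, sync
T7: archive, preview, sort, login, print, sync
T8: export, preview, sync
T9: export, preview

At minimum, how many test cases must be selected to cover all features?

3

T1, T2, T7 together cover {export, archive, preview, checkout, sort, filter, import, login, upload, print, sync, search} — every feature.
No 2 of the 9 test cases cover everything (all 36 pairs fall short), so 3 is minimum.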